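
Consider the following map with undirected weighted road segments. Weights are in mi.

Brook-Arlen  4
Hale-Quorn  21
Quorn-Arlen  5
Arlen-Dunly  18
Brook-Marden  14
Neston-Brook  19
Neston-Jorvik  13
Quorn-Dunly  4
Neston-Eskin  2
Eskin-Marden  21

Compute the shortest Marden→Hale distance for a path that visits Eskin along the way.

72 mi

Shortest Marden→Eskin: Marden → Eskin = 21
Shortest Eskin→Hale: Eskin → Neston → Brook → Arlen → Quorn → Hale = 51
Total via Eskin: 21 + 51 = 72 mi.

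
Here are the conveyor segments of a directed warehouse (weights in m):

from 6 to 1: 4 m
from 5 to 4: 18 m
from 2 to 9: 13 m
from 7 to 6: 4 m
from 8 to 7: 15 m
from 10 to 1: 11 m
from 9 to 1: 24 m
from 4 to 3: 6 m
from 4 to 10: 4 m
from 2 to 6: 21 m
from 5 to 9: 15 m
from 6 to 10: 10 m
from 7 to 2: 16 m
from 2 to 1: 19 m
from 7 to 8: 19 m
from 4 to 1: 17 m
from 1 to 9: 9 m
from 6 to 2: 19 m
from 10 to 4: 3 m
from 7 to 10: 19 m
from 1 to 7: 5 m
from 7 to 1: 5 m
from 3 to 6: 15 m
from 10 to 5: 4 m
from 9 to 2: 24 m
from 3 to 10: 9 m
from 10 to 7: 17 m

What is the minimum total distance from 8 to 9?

Running Dijkstra from 8:
8: 0
7: 15  (via 8)
6: 19  (via 7)
1: 20  (via 7)
9: 29  (via 1)
Shortest route: 8–7–1–9 = 29 m.

29 m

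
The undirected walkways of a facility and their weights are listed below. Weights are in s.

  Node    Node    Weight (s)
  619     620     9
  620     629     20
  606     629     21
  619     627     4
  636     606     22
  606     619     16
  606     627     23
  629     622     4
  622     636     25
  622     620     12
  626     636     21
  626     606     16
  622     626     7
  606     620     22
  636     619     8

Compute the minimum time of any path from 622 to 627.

25 s

Shortest distances from 622:
622: 0
629: 4  (via 622)
626: 7  (via 622)
620: 12  (via 622)
619: 21  (via 620)
606: 23  (via 626)
636: 25  (via 622)
627: 25  (via 619)
Shortest route: 622 → 620 → 619 → 627 = 25 s.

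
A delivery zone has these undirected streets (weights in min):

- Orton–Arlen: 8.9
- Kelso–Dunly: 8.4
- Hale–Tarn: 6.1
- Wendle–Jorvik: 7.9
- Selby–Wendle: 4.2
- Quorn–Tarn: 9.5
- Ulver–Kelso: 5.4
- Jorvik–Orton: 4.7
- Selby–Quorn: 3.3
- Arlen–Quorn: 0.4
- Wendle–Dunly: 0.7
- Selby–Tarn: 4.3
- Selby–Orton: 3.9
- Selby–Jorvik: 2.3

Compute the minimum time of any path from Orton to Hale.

14.3 min

Running Dijkstra from Orton:
Orton: 0
Selby: 3.9  (via Orton)
Jorvik: 4.7  (via Orton)
Quorn: 7.2  (via Selby)
Arlen: 7.6  (via Quorn)
Wendle: 8.1  (via Selby)
Tarn: 8.2  (via Selby)
Dunly: 8.8  (via Wendle)
Hale: 14.3  (via Tarn)
Shortest route: Orton–Selby–Tarn–Hale = 14.3 min.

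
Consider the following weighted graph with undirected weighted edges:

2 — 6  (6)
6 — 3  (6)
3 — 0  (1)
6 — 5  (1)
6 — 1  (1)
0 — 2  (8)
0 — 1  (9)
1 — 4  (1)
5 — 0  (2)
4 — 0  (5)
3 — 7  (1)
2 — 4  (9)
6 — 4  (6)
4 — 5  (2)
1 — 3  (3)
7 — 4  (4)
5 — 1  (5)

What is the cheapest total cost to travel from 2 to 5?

Running Dijkstra from 2:
2: 0
6: 6  (via 2)
1: 7  (via 6)
5: 7  (via 6)
Shortest route: 2 → 6 → 5 = 7.

7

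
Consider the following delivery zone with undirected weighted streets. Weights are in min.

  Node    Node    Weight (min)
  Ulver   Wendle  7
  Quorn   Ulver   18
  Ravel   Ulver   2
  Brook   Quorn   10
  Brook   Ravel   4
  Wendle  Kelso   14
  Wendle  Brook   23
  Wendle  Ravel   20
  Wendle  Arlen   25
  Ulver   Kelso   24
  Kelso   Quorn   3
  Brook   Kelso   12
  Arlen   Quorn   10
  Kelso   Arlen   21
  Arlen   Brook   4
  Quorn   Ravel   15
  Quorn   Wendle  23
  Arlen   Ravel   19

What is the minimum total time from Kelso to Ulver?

18 min

Enumerating some paths:
Kelso → Brook → Ravel → Ulver: 12+4+2 = 18
Kelso → Wendle → Ulver: 14+7 = 21
Kelso → Quorn → Ravel → Ulver: 3+15+2 = 20
Kelso → Quorn → Brook → Ravel → Ulver: 3+10+4+2 = 19
The minimum is 18 min via Kelso → Brook → Ravel → Ulver.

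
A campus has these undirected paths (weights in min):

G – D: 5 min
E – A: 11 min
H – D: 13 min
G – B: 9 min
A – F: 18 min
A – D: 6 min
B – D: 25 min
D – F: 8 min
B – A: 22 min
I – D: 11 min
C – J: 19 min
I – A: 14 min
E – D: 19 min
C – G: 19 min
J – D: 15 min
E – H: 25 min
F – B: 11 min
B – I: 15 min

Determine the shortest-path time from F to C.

32 min

Candidate routes:
F–B–G–C: 11+9+19 = 39
F–D–G–C: 8+5+19 = 32
F–D–J–C: 8+15+19 = 42
The minimum is 32 min via F–D–G–C.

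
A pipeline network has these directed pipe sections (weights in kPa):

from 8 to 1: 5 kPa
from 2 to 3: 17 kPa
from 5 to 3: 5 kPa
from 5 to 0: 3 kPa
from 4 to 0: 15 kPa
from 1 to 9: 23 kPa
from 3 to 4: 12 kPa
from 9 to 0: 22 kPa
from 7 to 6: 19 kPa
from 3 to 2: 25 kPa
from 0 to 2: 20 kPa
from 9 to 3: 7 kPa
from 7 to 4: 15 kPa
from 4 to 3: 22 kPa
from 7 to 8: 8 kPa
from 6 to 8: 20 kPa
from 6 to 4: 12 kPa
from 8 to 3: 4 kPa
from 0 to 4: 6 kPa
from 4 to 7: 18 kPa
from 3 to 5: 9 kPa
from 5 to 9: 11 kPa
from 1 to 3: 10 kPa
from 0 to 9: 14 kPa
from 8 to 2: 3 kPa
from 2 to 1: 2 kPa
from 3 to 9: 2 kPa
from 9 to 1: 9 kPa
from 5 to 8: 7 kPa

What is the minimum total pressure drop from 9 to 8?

Running Dijkstra from 9:
9: 0
3: 7  (via 9)
1: 9  (via 9)
5: 16  (via 3)
0: 19  (via 5)
4: 19  (via 3)
8: 23  (via 5)
Shortest route: 9–3–5–8 = 23 kPa.

23 kPa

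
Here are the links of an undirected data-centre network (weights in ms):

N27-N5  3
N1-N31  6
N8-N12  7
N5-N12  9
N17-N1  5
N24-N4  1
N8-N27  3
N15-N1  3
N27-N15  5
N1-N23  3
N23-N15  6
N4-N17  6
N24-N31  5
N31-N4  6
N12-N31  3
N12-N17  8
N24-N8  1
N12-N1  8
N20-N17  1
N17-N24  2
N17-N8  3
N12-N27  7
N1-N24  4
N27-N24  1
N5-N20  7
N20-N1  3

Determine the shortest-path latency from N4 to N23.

8 ms

Candidate routes:
N4–N24–N17–N1–N23: 1+2+5+3 = 11
N4–N24–N1–N23: 1+4+3 = 8
N4–N24–N17–N20–N1–N23: 1+2+1+3+3 = 10
N4–N24–N8–N17–N20–N1–N23: 1+1+3+1+3+3 = 12
Cheapest is N4–N24–N1–N23 at 8 ms.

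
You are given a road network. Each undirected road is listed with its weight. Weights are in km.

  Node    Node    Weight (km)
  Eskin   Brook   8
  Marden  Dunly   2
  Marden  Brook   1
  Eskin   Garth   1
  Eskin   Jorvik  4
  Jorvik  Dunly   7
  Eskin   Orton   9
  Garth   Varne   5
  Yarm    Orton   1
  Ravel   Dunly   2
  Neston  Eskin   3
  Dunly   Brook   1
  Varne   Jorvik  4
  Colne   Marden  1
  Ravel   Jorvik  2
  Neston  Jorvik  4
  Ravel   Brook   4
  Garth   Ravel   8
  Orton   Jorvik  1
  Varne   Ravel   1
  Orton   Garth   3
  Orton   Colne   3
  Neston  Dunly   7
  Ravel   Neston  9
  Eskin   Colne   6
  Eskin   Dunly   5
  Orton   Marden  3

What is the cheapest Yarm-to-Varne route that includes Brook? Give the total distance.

Shortest Yarm→Brook: Yarm → Orton → Marden → Brook = 5
Shortest Brook→Varne: Brook → Dunly → Ravel → Varne = 4
Total via Brook: 5 + 4 = 9 km.

9 km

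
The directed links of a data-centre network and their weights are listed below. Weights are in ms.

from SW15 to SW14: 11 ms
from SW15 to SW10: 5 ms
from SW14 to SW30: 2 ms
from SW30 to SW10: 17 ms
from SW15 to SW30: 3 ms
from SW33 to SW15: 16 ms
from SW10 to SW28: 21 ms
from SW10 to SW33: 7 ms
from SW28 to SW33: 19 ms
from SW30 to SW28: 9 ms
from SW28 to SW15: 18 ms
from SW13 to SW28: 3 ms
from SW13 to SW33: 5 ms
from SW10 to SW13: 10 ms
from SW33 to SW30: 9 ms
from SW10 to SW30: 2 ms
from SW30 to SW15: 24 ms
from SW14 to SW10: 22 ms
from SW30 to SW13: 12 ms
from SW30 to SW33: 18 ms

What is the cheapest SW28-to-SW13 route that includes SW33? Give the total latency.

40 ms

Shortest SW28→SW33: SW28 → SW33 = 19
Shortest SW33→SW13: SW33 → SW30 → SW13 = 21
Total via SW33: 19 + 21 = 40 ms.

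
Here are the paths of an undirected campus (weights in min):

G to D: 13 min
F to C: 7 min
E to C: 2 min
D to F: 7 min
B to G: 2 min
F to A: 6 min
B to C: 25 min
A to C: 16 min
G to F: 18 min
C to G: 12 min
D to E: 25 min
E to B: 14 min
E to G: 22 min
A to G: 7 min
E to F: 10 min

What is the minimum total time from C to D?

Candidate routes:
C → E → F → D: 2+10+7 = 19
C → F → D: 7+7 = 14
The minimum is 14 min via C → F → D.

14 min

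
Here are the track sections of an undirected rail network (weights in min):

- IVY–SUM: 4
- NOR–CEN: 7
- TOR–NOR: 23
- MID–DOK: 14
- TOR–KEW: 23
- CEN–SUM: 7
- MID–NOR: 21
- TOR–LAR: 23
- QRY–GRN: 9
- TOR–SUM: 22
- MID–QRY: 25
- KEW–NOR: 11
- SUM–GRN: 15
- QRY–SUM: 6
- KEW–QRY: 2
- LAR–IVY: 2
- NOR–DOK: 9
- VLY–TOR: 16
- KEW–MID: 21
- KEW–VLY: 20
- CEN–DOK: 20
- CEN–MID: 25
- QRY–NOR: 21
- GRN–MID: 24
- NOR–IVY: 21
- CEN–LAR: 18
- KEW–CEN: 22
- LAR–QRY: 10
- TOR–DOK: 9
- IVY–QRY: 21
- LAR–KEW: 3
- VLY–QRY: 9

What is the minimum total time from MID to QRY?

Candidate routes:
MID - QRY: 25 = 25
MID - KEW - QRY: 21+2 = 23
MID - GRN - QRY: 24+9 = 33
MID - NOR - KEW - QRY: 21+11+2 = 34
Cheapest is MID - KEW - QRY at 23 min.

23 min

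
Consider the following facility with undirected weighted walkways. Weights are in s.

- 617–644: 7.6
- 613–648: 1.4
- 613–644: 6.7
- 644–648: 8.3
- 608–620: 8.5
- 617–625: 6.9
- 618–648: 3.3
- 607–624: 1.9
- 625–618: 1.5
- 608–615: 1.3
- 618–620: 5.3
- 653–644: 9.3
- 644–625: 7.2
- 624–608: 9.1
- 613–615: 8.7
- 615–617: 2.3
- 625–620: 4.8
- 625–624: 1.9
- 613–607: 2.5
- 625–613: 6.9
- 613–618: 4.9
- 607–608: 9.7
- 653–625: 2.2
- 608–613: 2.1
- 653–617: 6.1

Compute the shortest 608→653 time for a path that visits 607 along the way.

Shortest 608→607: 608–613–607 = 4.6
Best 607 to 653: 607–624–625–653 costing 6
Total via 607: 4.6 + 6 = 10.6 s.

10.6 s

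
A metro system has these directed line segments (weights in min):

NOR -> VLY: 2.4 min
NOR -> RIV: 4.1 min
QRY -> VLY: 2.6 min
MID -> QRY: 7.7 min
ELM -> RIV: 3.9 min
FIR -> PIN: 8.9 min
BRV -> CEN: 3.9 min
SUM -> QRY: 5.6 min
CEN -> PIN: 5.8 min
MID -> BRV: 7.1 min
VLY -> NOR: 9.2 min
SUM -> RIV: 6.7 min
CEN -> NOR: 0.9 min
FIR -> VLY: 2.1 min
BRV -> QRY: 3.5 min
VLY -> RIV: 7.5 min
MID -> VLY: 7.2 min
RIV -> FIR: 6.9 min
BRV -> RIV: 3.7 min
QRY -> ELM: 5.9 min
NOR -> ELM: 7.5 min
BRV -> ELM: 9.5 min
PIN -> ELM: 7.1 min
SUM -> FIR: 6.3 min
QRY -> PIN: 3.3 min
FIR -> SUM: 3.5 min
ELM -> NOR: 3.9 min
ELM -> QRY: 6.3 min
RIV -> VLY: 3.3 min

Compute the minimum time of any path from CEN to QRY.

Shortest distances from CEN:
CEN: 0
NOR: 0.9  (via CEN)
VLY: 3.3  (via NOR)
RIV: 5  (via NOR)
PIN: 5.8  (via CEN)
ELM: 8.4  (via NOR)
FIR: 11.9  (via RIV)
QRY: 14.7  (via ELM)
Shortest route: CEN–NOR–ELM–QRY = 14.7 min.

14.7 min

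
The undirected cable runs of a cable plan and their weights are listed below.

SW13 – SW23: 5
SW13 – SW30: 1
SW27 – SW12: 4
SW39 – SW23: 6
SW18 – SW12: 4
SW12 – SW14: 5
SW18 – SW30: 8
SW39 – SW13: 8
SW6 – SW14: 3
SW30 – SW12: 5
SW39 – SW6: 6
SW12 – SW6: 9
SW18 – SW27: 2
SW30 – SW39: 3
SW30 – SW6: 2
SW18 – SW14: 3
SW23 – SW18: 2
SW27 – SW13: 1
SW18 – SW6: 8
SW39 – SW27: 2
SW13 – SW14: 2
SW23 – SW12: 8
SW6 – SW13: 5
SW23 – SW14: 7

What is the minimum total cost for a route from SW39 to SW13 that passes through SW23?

Shortest SW39→SW23: SW39–SW23 = 6
Best SW23 to SW13: SW23–SW13 costing 5
Total via SW23: 6 + 5 = 11.

11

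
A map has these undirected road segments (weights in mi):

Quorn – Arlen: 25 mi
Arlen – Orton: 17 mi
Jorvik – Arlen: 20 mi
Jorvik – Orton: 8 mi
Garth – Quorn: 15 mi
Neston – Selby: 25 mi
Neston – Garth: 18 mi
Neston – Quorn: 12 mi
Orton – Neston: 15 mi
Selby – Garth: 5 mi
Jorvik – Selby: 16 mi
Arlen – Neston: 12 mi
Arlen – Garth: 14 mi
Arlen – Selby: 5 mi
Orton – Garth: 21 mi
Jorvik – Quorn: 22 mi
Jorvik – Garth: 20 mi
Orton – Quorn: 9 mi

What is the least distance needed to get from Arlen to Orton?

Running Dijkstra from Arlen:
Arlen: 0
Selby: 5  (via Arlen)
Garth: 10  (via Selby)
Neston: 12  (via Arlen)
Orton: 17  (via Arlen)
Shortest route: Arlen → Orton = 17 mi.

17 mi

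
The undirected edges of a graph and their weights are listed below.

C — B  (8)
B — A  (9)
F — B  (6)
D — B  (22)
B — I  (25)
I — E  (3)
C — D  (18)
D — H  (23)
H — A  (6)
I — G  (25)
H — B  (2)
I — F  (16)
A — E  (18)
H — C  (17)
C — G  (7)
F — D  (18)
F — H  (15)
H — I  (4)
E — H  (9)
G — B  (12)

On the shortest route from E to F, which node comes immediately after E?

I

Candidate routes:
E - I - H - F: 3+4+15 = 22
E - I - F: 3+16 = 19
E - I - H - B - F: 3+4+2+6 = 15
E - H - B - F: 9+2+6 = 17
Cheapest is E - I - H - B - F at 15.
So from E the first move is to I.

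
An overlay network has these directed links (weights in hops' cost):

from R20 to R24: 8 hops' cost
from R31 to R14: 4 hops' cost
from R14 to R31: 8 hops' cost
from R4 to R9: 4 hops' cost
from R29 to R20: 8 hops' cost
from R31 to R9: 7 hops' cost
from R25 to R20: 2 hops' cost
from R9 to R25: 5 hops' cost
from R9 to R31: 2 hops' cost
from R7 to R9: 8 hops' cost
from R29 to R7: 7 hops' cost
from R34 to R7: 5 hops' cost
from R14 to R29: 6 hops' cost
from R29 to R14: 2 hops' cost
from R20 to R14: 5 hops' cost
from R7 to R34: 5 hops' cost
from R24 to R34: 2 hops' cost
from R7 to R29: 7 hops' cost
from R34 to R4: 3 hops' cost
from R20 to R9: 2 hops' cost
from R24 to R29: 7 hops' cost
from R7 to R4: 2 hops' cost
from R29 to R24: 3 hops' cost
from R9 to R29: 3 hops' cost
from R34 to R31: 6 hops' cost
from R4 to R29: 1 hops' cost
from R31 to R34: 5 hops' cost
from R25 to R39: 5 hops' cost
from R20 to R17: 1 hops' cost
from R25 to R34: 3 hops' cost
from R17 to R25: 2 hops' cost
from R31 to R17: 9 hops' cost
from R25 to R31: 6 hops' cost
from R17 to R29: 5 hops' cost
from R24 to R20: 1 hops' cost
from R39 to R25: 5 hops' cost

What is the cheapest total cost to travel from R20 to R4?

Candidate routes:
R20–R17–R25–R34–R4: 1+2+3+3 = 9
R20–R9–R31–R34–R4: 2+2+5+3 = 12
R20–R17–R25–R34–R7–R4: 1+2+3+5+2 = 13
R20–R24–R34–R4: 8+2+3 = 13
Cheapest is R20–R17–R25–R34–R4 at 9 hops' cost.

9 hops' cost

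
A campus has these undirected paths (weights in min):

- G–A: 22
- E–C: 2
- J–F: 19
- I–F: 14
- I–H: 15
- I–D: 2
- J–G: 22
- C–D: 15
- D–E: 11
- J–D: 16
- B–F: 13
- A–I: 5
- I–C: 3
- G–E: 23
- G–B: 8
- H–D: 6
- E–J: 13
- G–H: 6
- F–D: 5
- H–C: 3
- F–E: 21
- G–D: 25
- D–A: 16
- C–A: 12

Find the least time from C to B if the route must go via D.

23 min

Shortest C→D: C–I–D = 5
Best D to B: D–F–B costing 18
Total via D: 5 + 18 = 23 min.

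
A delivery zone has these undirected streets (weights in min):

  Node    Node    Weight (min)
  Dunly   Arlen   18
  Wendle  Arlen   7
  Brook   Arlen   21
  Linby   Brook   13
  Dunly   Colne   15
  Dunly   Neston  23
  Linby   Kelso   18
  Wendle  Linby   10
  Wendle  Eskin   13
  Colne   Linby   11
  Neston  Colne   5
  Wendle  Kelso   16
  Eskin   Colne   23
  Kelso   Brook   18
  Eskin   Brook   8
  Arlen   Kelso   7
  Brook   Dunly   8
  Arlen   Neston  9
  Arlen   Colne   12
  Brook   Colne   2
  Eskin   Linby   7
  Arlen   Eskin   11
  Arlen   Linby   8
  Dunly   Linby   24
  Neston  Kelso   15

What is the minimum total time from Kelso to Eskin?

Settle nodes by increasing distance from Kelso:
Kelso: 0
Arlen: 7  (via Kelso)
Wendle: 14  (via Arlen)
Neston: 15  (via Kelso)
Linby: 15  (via Arlen)
Eskin: 18  (via Arlen)
Shortest route: Kelso → Arlen → Eskin = 18 min.

18 min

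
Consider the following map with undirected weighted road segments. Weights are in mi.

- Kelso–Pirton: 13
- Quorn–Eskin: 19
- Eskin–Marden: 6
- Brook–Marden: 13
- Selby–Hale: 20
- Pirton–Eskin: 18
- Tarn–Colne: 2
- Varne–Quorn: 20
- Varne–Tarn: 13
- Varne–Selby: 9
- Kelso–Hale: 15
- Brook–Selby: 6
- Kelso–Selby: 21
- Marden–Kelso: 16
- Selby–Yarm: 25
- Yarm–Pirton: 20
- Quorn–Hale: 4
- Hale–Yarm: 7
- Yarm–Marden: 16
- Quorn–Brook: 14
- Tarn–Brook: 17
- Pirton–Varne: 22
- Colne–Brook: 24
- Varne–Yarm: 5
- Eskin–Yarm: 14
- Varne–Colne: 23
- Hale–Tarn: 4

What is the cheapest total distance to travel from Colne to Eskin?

27 mi

Candidate routes:
Colne → Tarn → Hale → Quorn → Eskin: 2+4+4+19 = 29
Colne → Tarn → Hale → Yarm → Eskin: 2+4+7+14 = 27
The minimum is 27 mi via Colne → Tarn → Hale → Yarm → Eskin.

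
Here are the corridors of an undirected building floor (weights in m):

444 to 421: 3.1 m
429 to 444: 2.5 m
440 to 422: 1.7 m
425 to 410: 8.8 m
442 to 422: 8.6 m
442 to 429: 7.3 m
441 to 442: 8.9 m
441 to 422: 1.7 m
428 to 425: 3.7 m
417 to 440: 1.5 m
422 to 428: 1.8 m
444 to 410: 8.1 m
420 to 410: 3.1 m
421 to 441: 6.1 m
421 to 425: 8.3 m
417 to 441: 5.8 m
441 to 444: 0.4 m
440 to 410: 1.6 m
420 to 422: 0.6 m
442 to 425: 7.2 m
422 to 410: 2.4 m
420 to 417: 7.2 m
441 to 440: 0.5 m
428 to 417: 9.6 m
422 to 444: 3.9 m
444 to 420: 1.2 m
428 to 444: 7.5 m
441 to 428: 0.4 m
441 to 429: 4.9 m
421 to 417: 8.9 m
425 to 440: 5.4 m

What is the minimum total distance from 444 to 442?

Shortest distances from 444:
444: 0
441: 0.4  (via 444)
428: 0.8  (via 441)
440: 0.9  (via 441)
420: 1.2  (via 444)
422: 1.8  (via 420)
417: 2.4  (via 440)
410: 2.5  (via 440)
429: 2.5  (via 444)
421: 3.1  (via 444)
425: 4.5  (via 428)
442: 9.3  (via 441)
Shortest route: 444 → 441 → 442 = 9.3 m.

9.3 m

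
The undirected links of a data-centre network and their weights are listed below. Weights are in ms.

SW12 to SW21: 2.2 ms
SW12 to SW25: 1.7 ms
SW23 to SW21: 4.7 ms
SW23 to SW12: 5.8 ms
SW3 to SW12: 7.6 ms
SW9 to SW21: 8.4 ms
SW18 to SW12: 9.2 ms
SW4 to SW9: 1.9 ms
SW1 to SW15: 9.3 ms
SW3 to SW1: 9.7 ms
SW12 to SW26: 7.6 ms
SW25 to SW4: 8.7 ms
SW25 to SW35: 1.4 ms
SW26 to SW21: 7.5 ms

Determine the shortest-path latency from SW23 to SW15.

32.4 ms

Running Dijkstra from SW23:
SW23: 0
SW21: 4.7  (via SW23)
SW12: 5.8  (via SW23)
SW25: 7.5  (via SW12)
SW35: 8.9  (via SW25)
SW26: 12.2  (via SW21)
SW9: 13.1  (via SW21)
SW3: 13.4  (via SW12)
SW4: 15  (via SW9)
SW18: 15  (via SW12)
SW1: 23.1  (via SW3)
SW15: 32.4  (via SW1)
Shortest route: SW23–SW12–SW3–SW1–SW15 = 32.4 ms.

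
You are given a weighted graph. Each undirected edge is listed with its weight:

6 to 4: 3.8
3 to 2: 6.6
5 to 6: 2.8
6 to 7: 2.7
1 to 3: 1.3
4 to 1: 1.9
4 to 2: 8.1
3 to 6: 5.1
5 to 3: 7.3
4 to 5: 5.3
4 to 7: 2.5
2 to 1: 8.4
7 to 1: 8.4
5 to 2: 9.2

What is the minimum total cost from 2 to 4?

Enumerating some paths:
2–1–4: 8.4+1.9 = 10.3
2–5–4: 9.2+5.3 = 14.5
2–3–1–4: 6.6+1.3+1.9 = 9.8
2–4: 8.1 = 8.1
The minimum is 8.1 via 2–4.

8.1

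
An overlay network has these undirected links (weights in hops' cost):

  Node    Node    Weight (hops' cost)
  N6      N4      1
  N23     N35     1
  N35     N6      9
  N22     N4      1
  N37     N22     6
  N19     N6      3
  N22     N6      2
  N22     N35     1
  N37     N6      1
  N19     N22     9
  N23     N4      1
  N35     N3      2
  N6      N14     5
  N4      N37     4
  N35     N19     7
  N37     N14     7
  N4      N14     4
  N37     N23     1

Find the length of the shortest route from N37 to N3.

4 hops' cost

Enumerating some paths:
N37 - N23 - N4 - N22 - N35 - N3: 1+1+1+1+2 = 6
N37 - N23 - N35 - N3: 1+1+2 = 4
N37 - N6 - N4 - N23 - N35 - N3: 1+1+1+1+2 = 6
N37 - N6 - N4 - N22 - N35 - N3: 1+1+1+1+2 = 6
The minimum is 4 hops' cost via N37 - N23 - N35 - N3.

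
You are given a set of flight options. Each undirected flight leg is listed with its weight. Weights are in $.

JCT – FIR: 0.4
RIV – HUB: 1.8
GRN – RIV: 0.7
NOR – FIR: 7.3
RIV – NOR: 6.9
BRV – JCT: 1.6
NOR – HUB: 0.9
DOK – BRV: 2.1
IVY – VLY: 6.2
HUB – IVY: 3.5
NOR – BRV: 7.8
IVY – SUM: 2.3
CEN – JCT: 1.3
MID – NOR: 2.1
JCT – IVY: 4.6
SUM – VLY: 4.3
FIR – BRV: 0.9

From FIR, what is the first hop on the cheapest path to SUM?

JCT

Compare a few routes:
FIR - BRV - JCT - IVY - SUM: 0.9+1.6+4.6+2.3 = 9.4
FIR - JCT - IVY - SUM: 0.4+4.6+2.3 = 7.3
FIR - BRV - NOR - HUB - IVY - SUM: 0.9+7.8+0.9+3.5+2.3 = 15.4
FIR - NOR - HUB - IVY - SUM: 7.3+0.9+3.5+2.3 = 14
The minimum is $7.3 via FIR - JCT - IVY - SUM.
So from FIR the first move is to JCT.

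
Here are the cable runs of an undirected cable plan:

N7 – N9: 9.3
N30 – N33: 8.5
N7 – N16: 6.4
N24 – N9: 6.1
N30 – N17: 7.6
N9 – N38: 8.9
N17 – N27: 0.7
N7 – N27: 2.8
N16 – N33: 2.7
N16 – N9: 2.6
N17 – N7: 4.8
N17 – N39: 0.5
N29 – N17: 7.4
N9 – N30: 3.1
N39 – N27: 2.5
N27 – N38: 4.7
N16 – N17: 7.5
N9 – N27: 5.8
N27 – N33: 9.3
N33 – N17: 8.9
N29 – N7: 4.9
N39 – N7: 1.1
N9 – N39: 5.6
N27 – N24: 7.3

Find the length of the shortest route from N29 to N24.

14.5

Shortest distances from N29:
N29: 0
N7: 4.9  (via N29)
N39: 6  (via N7)
N17: 6.5  (via N39)
N27: 7.2  (via N17)
N16: 11.3  (via N7)
N9: 11.6  (via N39)
N38: 11.9  (via N27)
N33: 14  (via N16)
N30: 14.1  (via N17)
N24: 14.5  (via N27)
Shortest route: N29–N7–N39–N17–N27–N24 = 14.5.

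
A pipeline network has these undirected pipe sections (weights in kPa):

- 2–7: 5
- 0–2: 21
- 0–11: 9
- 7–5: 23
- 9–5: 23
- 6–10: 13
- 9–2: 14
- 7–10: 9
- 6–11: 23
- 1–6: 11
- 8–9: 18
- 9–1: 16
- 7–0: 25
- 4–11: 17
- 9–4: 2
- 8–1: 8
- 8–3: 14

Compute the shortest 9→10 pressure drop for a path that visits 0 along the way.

Shortest 9→0: 9 → 4 → 11 → 0 = 28
Best 0 to 10: 0 → 7 → 10 costing 34
Total via 0: 28 + 34 = 62 kPa.

62 kPa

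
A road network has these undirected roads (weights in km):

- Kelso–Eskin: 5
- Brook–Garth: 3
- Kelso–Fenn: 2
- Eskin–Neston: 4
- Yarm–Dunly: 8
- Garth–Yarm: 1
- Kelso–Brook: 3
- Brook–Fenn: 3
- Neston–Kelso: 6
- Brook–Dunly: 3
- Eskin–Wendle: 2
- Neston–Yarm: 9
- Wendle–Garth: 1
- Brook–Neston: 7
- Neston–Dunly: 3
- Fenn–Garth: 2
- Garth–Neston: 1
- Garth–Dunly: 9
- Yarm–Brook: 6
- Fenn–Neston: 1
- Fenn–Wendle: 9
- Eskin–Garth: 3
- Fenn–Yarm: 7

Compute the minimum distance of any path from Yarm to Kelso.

Shortest distances from Yarm:
Yarm: 0
Garth: 1  (via Yarm)
Wendle: 2  (via Garth)
Neston: 2  (via Garth)
Fenn: 3  (via Garth)
Eskin: 4  (via Garth)
Brook: 4  (via Garth)
Dunly: 5  (via Neston)
Kelso: 5  (via Fenn)
Shortest route: Yarm → Garth → Fenn → Kelso = 5 km.

5 km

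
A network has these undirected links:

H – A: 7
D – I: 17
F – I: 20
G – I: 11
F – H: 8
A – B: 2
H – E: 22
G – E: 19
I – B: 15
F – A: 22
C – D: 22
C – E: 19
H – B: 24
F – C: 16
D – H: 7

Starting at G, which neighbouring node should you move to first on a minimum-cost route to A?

Compare a few routes:
G - I - F - H - A: 11+20+8+7 = 46
G - I - B - A: 11+15+2 = 28
G - I - D - H - A: 11+17+7+7 = 42
The minimum is 28 via G - I - B - A.
So from G the first move is to I.

I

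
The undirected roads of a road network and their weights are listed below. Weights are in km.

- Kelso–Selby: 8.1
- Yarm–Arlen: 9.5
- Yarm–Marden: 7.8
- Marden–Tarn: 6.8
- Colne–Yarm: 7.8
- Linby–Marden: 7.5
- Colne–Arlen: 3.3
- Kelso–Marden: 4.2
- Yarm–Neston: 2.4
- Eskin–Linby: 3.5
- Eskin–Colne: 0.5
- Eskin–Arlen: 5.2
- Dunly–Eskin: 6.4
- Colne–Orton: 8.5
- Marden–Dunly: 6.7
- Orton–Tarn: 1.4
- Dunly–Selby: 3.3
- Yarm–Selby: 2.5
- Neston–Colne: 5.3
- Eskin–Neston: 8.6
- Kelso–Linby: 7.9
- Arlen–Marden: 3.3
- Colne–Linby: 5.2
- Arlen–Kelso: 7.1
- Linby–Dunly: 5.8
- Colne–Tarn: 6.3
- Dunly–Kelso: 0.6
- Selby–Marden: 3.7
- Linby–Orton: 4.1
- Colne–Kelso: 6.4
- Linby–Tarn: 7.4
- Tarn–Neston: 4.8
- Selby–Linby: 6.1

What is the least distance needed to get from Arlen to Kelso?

Shortest distances from Arlen:
Arlen: 0
Marden: 3.3  (via Arlen)
Colne: 3.3  (via Arlen)
Eskin: 3.8  (via Colne)
Selby: 7  (via Marden)
Kelso: 7.1  (via Arlen)
Shortest route: Arlen–Kelso = 7.1 km.

7.1 km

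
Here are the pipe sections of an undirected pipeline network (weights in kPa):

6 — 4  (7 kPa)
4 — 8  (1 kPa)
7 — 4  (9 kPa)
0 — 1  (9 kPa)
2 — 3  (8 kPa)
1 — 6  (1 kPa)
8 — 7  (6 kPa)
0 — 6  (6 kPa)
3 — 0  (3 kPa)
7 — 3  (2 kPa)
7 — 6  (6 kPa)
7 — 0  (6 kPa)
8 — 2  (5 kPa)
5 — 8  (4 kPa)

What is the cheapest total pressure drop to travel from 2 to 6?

Settle nodes by increasing distance from 2:
2: 0
8: 5  (via 2)
4: 6  (via 8)
3: 8  (via 2)
5: 9  (via 8)
7: 10  (via 3)
0: 11  (via 3)
6: 13  (via 4)
Shortest route: 2–8–4–6 = 13 kPa.

13 kPa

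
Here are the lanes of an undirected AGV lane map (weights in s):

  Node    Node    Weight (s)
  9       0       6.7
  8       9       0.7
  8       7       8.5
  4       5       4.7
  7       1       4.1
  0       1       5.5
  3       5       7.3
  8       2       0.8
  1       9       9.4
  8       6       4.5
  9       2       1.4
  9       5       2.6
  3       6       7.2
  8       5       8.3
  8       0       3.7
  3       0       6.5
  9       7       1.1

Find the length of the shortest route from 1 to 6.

10.4 s

Running Dijkstra from 1:
1: 0
7: 4.1  (via 1)
9: 5.2  (via 7)
0: 5.5  (via 1)
8: 5.9  (via 9)
2: 6.6  (via 9)
5: 7.8  (via 9)
6: 10.4  (via 8)
Shortest route: 1–7–9–8–6 = 10.4 s.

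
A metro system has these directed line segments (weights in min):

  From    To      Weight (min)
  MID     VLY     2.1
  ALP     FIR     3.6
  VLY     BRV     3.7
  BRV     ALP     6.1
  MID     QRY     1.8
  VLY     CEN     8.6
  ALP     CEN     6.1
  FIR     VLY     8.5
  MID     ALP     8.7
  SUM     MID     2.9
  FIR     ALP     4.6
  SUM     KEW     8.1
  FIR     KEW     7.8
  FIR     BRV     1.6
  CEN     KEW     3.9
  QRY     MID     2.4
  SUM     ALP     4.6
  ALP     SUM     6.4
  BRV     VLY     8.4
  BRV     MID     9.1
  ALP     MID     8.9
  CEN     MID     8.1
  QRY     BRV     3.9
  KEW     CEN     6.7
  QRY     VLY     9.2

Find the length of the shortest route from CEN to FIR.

20.4 min

Enumerating some paths:
CEN–MID–QRY–VLY–BRV–ALP–FIR: 8.1+1.8+9.2+3.7+6.1+3.6 = 32.5
CEN–MID–VLY–BRV–ALP–FIR: 8.1+2.1+3.7+6.1+3.6 = 23.6
CEN–MID–QRY–BRV–ALP–FIR: 8.1+1.8+3.9+6.1+3.6 = 23.5
CEN–MID–ALP–FIR: 8.1+8.7+3.6 = 20.4
The minimum is 20.4 min via CEN–MID–ALP–FIR.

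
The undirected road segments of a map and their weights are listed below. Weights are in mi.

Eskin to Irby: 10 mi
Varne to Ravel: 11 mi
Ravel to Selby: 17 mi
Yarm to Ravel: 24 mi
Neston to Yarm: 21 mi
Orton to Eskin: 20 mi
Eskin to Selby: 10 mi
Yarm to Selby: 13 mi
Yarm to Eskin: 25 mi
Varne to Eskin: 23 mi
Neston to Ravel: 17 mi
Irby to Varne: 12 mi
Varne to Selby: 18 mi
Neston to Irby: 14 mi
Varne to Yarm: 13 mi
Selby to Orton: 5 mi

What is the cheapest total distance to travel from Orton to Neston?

Enumerating some paths:
Orton → Selby → Varne → Irby → Neston: 5+18+12+14 = 49
Orton → Selby → Yarm → Neston: 5+13+21 = 39
Orton → Eskin → Irby → Neston: 20+10+14 = 44
Orton → Selby → Varne → Ravel → Neston: 5+18+11+17 = 51
The minimum is 39 mi via Orton → Selby → Yarm → Neston.

39 mi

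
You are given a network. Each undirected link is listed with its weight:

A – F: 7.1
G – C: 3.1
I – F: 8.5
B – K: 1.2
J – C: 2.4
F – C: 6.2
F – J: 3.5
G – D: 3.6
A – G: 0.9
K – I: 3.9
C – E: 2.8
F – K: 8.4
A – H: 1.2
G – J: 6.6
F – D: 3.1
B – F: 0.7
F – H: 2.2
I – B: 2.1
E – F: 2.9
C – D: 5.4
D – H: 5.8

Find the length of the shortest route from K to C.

7.6

Compare a few routes:
K → B → F → J → C: 1.2+0.7+3.5+2.4 = 7.8
K → B → F → C: 1.2+0.7+6.2 = 8.1
K → B → F → E → C: 1.2+0.7+2.9+2.8 = 7.6
Cheapest is K → B → F → E → C at 7.6.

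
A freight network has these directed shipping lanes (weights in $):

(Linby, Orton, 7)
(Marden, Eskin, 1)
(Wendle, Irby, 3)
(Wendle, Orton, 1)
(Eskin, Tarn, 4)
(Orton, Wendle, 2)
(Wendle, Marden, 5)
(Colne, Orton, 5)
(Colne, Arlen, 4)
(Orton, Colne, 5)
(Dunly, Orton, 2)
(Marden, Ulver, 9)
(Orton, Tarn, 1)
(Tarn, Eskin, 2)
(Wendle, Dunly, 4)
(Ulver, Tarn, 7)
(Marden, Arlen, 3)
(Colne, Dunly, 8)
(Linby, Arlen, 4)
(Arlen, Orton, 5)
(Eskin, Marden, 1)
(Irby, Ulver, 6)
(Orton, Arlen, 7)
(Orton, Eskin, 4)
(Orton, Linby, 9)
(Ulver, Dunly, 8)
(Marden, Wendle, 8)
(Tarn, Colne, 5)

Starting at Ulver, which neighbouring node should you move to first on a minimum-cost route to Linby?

Dunly

Compare a few routes:
Ulver–Dunly–Orton–Linby: 8+2+9 = 19
Ulver–Tarn–Colne–Orton–Linby: 7+5+5+9 = 26
The minimum is $19 via Ulver–Dunly–Orton–Linby.
So from Ulver the first move is to Dunly.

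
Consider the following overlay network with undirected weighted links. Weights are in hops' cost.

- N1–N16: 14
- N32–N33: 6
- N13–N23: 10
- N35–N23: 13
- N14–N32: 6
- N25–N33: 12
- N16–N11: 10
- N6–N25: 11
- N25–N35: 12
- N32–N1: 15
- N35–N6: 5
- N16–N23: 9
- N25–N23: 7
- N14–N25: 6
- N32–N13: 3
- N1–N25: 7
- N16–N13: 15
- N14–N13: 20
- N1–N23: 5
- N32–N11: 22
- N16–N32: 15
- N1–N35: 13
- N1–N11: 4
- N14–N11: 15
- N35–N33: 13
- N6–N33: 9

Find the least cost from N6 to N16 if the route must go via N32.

30 hops' cost

Best N6 to N32: N6 → N33 → N32 costing 15
Best N32 to N16: N32 → N16 costing 15
Total via N32: 15 + 15 = 30 hops' cost.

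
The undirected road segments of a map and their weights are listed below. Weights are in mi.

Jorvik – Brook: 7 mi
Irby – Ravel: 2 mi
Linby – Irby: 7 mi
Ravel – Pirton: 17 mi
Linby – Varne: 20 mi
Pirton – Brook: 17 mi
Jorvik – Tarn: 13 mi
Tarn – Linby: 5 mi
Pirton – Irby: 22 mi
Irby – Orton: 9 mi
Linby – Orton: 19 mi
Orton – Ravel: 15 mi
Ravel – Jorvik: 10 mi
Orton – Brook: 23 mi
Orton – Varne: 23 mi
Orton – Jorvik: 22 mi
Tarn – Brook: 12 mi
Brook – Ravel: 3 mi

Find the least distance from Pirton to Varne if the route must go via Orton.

Shortest Pirton→Orton: Pirton–Ravel–Irby–Orton = 28
Shortest Orton→Varne: Orton–Varne = 23
Total via Orton: 28 + 23 = 51 mi.

51 mi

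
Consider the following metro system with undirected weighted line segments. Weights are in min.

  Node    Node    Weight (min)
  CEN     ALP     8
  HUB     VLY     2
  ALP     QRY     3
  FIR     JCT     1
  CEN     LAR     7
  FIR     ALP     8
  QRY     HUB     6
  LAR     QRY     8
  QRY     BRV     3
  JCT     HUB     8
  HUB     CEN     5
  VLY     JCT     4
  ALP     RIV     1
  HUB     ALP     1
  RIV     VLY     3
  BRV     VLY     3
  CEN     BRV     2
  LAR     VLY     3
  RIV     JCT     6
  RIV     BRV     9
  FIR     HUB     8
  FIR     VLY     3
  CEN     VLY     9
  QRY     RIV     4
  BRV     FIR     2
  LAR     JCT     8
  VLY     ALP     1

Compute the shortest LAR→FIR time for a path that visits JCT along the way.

Shortest LAR→JCT: LAR → VLY → JCT = 7
Shortest JCT→FIR: JCT → FIR = 1
Total via JCT: 7 + 1 = 8 min.

8 min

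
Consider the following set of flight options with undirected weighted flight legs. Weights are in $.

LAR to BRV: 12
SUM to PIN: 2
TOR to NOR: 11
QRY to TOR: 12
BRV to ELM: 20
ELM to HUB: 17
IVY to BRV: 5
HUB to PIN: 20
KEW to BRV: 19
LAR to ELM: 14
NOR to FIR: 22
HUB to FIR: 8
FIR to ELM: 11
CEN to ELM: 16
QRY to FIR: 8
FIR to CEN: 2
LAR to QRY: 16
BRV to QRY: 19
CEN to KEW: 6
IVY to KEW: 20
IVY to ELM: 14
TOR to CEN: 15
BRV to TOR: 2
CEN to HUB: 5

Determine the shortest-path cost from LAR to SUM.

$53

Settle nodes by increasing distance from LAR:
LAR: 0
BRV: 12  (via LAR)
TOR: 14  (via BRV)
ELM: 14  (via LAR)
QRY: 16  (via LAR)
IVY: 17  (via BRV)
FIR: 24  (via QRY)
NOR: 25  (via TOR)
CEN: 26  (via FIR)
HUB: 31  (via ELM)
KEW: 31  (via BRV)
PIN: 51  (via HUB)
SUM: 53  (via PIN)
Shortest route: LAR → ELM → HUB → PIN → SUM = $53.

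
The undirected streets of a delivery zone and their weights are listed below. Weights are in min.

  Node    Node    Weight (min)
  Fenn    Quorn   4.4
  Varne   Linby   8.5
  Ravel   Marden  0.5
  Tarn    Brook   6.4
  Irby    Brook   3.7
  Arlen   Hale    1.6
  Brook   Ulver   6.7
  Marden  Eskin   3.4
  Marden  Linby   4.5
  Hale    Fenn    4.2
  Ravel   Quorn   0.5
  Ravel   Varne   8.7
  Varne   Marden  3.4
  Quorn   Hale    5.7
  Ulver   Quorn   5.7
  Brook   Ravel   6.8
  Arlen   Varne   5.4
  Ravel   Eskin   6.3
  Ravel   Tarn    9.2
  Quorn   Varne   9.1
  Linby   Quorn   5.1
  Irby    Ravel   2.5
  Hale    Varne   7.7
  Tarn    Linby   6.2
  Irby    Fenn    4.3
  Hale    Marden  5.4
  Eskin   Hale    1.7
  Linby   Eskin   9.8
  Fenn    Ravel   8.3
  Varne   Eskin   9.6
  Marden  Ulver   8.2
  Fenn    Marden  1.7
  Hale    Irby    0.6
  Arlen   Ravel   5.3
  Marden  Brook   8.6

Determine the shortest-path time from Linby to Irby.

Shortest distances from Linby:
Linby: 0
Marden: 4.5  (via Linby)
Ravel: 5  (via Marden)
Quorn: 5.1  (via Linby)
Tarn: 6.2  (via Linby)
Fenn: 6.2  (via Marden)
Irby: 7.5  (via Ravel)
Shortest route: Linby–Marden–Ravel–Irby = 7.5 min.

7.5 min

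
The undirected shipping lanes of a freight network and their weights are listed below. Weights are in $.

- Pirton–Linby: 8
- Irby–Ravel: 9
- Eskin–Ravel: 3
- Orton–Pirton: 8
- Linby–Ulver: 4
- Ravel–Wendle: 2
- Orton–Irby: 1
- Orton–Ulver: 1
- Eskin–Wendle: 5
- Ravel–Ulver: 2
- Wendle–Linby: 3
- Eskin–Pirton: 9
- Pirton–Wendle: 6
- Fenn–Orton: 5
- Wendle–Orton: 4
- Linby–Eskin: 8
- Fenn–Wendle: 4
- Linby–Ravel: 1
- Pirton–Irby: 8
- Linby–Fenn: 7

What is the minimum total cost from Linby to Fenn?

$7

Compare a few routes:
Linby–Fenn: 7 = 7
Linby–Ulver–Orton–Fenn: 4+1+5 = 10
Linby–Ravel–Ulver–Orton–Fenn: 1+2+1+5 = 9
Cheapest is Linby–Fenn at $7.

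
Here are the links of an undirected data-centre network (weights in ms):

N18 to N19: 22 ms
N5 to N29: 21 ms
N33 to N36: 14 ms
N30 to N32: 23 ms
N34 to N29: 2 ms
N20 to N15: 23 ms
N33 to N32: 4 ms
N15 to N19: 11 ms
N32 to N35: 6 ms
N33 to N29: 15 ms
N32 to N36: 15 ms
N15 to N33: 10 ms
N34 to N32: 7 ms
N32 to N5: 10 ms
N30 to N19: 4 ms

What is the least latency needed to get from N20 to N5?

47 ms

Settle nodes by increasing distance from N20:
N20: 0
N15: 23  (via N20)
N33: 33  (via N15)
N19: 34  (via N15)
N32: 37  (via N33)
N30: 38  (via N19)
N35: 43  (via N32)
N34: 44  (via N32)
N29: 46  (via N34)
N5: 47  (via N32)
Shortest route: N20–N15–N33–N32–N5 = 47 ms.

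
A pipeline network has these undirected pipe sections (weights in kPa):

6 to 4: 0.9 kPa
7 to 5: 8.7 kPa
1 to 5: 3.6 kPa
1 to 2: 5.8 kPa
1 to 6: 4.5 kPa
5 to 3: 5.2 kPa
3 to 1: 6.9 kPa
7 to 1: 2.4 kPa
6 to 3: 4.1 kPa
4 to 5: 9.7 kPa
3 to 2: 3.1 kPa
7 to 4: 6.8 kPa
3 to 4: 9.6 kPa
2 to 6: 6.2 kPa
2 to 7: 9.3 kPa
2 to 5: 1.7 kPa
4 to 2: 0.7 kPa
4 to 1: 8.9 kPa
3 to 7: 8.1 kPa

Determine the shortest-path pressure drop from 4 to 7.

6.8 kPa

Running Dijkstra from 4:
4: 0
2: 0.7  (via 4)
6: 0.9  (via 4)
5: 2.4  (via 2)
3: 3.8  (via 2)
1: 5.4  (via 6)
7: 6.8  (via 4)
Shortest route: 4 → 7 = 6.8 kPa.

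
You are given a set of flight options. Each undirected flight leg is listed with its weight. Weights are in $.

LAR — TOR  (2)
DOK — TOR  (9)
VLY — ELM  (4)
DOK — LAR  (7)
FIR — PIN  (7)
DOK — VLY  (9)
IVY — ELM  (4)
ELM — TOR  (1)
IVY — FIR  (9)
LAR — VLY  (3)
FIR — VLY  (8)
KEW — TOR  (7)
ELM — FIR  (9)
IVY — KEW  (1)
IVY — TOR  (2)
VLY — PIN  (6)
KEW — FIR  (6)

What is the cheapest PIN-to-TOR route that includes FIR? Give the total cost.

$16

Best PIN to FIR: PIN–FIR costing 7
Best FIR to TOR: FIR–KEW–IVY–TOR costing 9
Total via FIR: 7 + 9 = $16.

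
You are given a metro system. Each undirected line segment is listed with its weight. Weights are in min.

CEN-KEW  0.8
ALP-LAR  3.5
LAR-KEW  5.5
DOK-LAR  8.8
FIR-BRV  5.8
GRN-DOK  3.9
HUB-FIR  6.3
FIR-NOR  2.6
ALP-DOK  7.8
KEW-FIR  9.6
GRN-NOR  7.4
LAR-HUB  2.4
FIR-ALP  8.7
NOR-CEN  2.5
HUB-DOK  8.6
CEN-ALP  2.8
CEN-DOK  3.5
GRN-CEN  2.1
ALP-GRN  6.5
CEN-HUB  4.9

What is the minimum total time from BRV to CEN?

Candidate routes:
BRV - FIR - KEW - CEN: 5.8+9.6+0.8 = 16.2
BRV - FIR - NOR - CEN: 5.8+2.6+2.5 = 10.9
The minimum is 10.9 min via BRV - FIR - NOR - CEN.

10.9 min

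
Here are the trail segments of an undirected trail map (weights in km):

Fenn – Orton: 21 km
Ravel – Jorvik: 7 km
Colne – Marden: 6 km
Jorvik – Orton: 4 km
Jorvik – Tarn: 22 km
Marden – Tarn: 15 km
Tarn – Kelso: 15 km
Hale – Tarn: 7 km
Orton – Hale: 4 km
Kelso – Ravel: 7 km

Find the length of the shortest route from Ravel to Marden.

37 km

Compare a few routes:
Ravel - Jorvik - Tarn - Marden: 7+22+15 = 44
Ravel - Kelso - Tarn - Marden: 7+15+15 = 37
The minimum is 37 km via Ravel - Kelso - Tarn - Marden.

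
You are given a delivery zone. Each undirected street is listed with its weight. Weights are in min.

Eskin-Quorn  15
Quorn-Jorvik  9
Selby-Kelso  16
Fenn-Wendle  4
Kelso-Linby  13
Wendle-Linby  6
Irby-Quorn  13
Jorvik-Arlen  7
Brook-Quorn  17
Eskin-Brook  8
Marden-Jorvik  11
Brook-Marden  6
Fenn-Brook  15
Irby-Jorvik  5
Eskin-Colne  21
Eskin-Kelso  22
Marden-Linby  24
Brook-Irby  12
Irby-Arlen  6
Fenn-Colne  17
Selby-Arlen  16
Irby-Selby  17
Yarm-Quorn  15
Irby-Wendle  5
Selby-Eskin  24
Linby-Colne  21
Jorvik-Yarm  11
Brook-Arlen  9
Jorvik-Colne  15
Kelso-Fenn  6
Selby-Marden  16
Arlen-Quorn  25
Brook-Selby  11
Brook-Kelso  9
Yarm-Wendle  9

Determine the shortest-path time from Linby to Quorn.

Settle nodes by increasing distance from Linby:
Linby: 0
Wendle: 6  (via Linby)
Fenn: 10  (via Wendle)
Irby: 11  (via Wendle)
Kelso: 13  (via Linby)
Yarm: 15  (via Wendle)
Jorvik: 16  (via Irby)
Arlen: 17  (via Irby)
Colne: 21  (via Linby)
Brook: 22  (via Kelso)
Marden: 24  (via Linby)
Quorn: 24  (via Irby)
Shortest route: Linby → Wendle → Irby → Quorn = 24 min.

24 min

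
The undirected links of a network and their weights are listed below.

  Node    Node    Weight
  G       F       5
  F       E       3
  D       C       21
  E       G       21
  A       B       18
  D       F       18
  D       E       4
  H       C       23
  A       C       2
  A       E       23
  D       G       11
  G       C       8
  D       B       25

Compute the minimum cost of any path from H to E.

Compare a few routes:
H - C - G - D - E: 23+8+11+4 = 46
H - C - G - F - E: 23+8+5+3 = 39
H - C - D - E: 23+21+4 = 48
H - C - A - E: 23+2+23 = 48
The minimum is 39 via H - C - G - F - E.

39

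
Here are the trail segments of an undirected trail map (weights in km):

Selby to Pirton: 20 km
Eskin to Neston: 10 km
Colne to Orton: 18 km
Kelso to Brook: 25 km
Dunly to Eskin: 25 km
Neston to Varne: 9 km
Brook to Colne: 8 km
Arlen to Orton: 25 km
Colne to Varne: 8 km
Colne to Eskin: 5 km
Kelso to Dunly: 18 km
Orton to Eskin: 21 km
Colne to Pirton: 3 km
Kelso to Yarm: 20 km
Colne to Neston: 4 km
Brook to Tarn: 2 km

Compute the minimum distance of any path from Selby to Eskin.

28 km

Enumerating some paths:
Selby - Pirton - Colne - Eskin: 20+3+5 = 28
Selby - Pirton - Colne - Varne - Neston - Eskin: 20+3+8+9+10 = 50
Selby - Pirton - Colne - Neston - Eskin: 20+3+4+10 = 37
Cheapest is Selby - Pirton - Colne - Eskin at 28 km.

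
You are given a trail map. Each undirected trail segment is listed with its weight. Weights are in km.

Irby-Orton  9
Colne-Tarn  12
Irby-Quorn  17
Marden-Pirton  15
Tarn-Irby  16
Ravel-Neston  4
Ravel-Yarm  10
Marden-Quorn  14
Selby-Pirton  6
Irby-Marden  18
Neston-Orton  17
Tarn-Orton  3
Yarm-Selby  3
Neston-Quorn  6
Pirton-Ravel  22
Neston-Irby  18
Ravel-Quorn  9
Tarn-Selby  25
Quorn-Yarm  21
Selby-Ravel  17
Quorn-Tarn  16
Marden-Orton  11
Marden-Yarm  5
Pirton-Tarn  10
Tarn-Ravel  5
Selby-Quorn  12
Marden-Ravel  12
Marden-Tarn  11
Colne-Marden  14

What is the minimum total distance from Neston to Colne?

Enumerating some paths:
Neston - Ravel - Tarn - Colne: 4+5+12 = 21
Neston - Ravel - Marden - Colne: 4+12+14 = 30
Cheapest is Neston - Ravel - Tarn - Colne at 21 km.

21 km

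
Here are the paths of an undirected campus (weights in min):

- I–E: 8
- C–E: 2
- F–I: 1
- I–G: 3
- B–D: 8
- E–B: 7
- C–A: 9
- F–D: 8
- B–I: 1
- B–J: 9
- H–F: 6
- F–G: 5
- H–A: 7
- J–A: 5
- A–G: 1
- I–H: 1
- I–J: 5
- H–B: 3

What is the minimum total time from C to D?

Candidate routes:
C–E–B–D: 2+7+8 = 17
C–E–I–F–D: 2+8+1+8 = 19
The minimum is 17 min via C–E–B–D.

17 min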